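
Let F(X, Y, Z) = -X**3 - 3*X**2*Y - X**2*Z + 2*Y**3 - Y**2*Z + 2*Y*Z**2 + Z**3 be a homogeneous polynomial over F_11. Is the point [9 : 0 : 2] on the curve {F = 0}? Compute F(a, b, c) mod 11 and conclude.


F(9,0,2) ≡ 8 (mod 11); P is NOT on the curve.

Evaluate F(9, 0, 2) term-by-term (mod 11).
  -X**3 ↦ -1·729·1·1 = -729
  -3*X**2*Y ↦ -3·81·0·1 = 0
  -X**2*Z ↦ -1·81·1·2 = -162
  2*Y**3 ↦ 2·1·0·1 = 0
  -Y**2*Z ↦ -1·1·0·2 = 0
  2*Y*Z**2 ↦ 2·1·0·4 = 0
  Z**3 ↦ 1·1·1·8 = 8
Sum: F(9, 0, 2) = (-729) + (0) + (-162) + (0) + (0) + (0) + (8) = -883.
Reducing mod 11: -883 ≡ 8 (mod 11).
Since F(a, b, c) ≡ 8 ≠ 0 (mod 11), P does NOT lie on the curve.


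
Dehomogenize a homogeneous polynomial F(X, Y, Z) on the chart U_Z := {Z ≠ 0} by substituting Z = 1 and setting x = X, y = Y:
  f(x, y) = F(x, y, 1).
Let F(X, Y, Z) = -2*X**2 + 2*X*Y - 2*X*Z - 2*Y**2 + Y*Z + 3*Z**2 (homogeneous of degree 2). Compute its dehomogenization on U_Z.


f(x, y) = -2*x**2 + 2*x*y - 2*x - 2*y**2 + y + 3

On U_Z we set Z = 1. Each monomial c·X^i·Y^j·Z^k in F becomes c·x^i·y^j·1^k = c·x^i·y^j.
Substituting Z = 1: F(X, Y, 1) = -2*x**2 + 2*x*y - 2*x - 2*y**2 + y + 3.
Note: deg(f) ≤ deg(F) = 2; strict inequality happens when F is divisible by Z (lost terms).


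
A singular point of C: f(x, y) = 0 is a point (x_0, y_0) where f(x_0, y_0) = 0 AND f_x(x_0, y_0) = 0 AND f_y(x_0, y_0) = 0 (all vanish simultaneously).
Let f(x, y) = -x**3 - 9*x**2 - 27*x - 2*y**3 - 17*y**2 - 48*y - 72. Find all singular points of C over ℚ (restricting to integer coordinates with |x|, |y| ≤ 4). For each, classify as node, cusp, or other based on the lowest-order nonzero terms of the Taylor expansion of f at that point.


Singular points: {(-3, -3)}; classification: cusp.

Compute partial derivatives:
  f_x = -3*x**2 - 18*x - 27.
  f_y = -6*y**2 - 34*y - 48.
Scan x_0 ∈ {−4, ..., 4}. For each x_0, f_y(x_0, y) is a polynomial in y; find its integer roots y ∈ {−4, ..., 4}, then test f_x and f at those candidates.
  x = -4: f_y(-4, y) = -6*y**2 - 34*y - 48; vanishes at y ∈ {-3}. (-4, -3): f_x = -3 ≠ 0.
  x = -3: f_y(-3, y) = -6*y**2 - 34*y - 48; vanishes at y ∈ {-3}. (-3, -3): f_x = 0, f = 0 — SINGULAR.
  x = -2: f_y(-2, y) = -6*y**2 - 34*y - 48; vanishes at y ∈ {-3}. (-2, -3): f_x = -3 ≠ 0.
  x = -1: f_y(-1, y) = -6*y**2 - 34*y - 48; vanishes at y ∈ {-3}. (-1, -3): f_x = -12 ≠ 0.
  x = 0: f_y(0, y) = -6*y**2 - 34*y - 48; vanishes at y ∈ {-3}. (0, -3): f_x = -27 ≠ 0.
  x = 1: f_y(1, y) = -6*y**2 - 34*y - 48; vanishes at y ∈ {-3}. (1, -3): f_x = -48 ≠ 0.
  x = 2: f_y(2, y) = -6*y**2 - 34*y - 48; vanishes at y ∈ {-3}. (2, -3): f_x = -75 ≠ 0.
  x = 3: f_y(3, y) = -6*y**2 - 34*y - 48; vanishes at y ∈ {-3}. (3, -3): f_x = -108 ≠ 0.
  x = 4: f_y(4, y) = -6*y**2 - 34*y - 48; vanishes at y ∈ {-3}. (4, -3): f_x = -147 ≠ 0.
Only singular point on the grid: (-3, -3).
Classify: substitute x = -3 + u, y = -3 + v and expand: f = -u**3 - 2*v**3 + v**2.
No constant or linear terms (consistent with a singular point). Quadratic part: v**2. Cubic part: -u**3 - 2*v**3.
The quadratic part v**2 is a perfect square, so there is a single (double) tangent line v = 0, i.e. y = -3. Restricting the cubic part to that line (v = 0) leaves -u**3 ≠ 0, so f is not divisible by v and the branch is v² ≈ u**3 to lowest order — this is a cusp.
Classification: cusp.


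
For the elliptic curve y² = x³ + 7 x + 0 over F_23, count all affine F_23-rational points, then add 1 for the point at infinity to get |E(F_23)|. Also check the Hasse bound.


Affine points = {(0, 0), (1, 10), (1, 13), (3, 5), (3, 18), (4, 0), (7, 1), (7, 22), (8, 4), (8, 19), (10, 9), (10, 14), (12, 8), (12, 15), (14, 6), (14, 17), (17, 8), (17, 15), (18, 1), (18, 22), (19, 0), (21, 1), (21, 22)}; affine count = 23; |E(F_23)| = 24.

Discriminant check: Δ ∝ 4a³ + 27b² = 4·7³ + 27·0² = 4·343 + 27·0 ≡ 15 (mod 23). Nonzero ⇒ E is nonsingular.
For each x ∈ F_23, compute rhs = x³ + 7·x + 0 mod 23, then count y ∈ F_23 with y² ≡ rhs.
  x = 0: rhs = 0, matching y values: 0 (1 points).
  x = 1: rhs = 8, matching y values: 10, 13 (2 points).
  x = 2: rhs = 22, matching y values: none (0 points).
  x = 3: rhs = 2, matching y values: 5, 18 (2 points).
  x = 4: rhs = 0, matching y values: 0 (1 points).
  x = 5: rhs = 22, matching y values: none (0 points).
  x = 6: rhs = 5, matching y values: none (0 points).
  x = 7: rhs = 1, matching y values: 1, 22 (2 points).
  x = 8: rhs = 16, matching y values: 4, 19 (2 points).
  x = 9: rhs = 10, matching y values: none (0 points).
  x = 10: rhs = 12, matching y values: 9, 14 (2 points).
  x = 11: rhs = 5, matching y values: none (0 points).
  x = 12: rhs = 18, matching y values: 8, 15 (2 points).
  x = 13: rhs = 11, matching y values: none (0 points).
  x = 14: rhs = 13, matching y values: 6, 17 (2 points).
  x = 15: rhs = 7, matching y values: none (0 points).
  x = 16: rhs = 22, matching y values: none (0 points).
  x = 17: rhs = 18, matching y values: 8, 15 (2 points).
  x = 18: rhs = 1, matching y values: 1, 22 (2 points).
  x = 19: rhs = 0, matching y values: 0 (1 points).
  x = 20: rhs = 21, matching y values: none (0 points).
  x = 21: rhs = 1, matching y values: 1, 22 (2 points).
  x = 22: rhs = 15, matching y values: none (0 points).
Total affine count: 23.
Full point count |E(F_23)| = 23 + 1 = 24.
Hasse bound: |24 − (23+1)| = |0| = 0 ≤ 2√23 ≈ 9.5917 ✓.


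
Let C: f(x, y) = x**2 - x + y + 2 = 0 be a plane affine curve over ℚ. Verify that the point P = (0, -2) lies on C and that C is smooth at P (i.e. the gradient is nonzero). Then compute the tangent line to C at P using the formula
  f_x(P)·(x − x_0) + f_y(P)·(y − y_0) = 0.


Tangent line at P: -x + y + 2 = 0.

Step 1: f(0, -2) = 0, so P lies on C.
Step 2: partial derivatives
  f_x(x, y) = 2*x - 1, f_y(x, y) = 1.
  f_x(P) = -1, f_y(P) = 1 (gradient nonzero, so P is smooth).
Step 3: tangent line at P: -1·(x − 0) + 1·(y − -2) = 0.
Expanding: -x + y + 2 = 0.


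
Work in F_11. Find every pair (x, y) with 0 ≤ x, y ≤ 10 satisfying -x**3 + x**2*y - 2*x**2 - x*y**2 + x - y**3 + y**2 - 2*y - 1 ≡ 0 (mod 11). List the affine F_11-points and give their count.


Affine F_11-points: {(1, 3), (3, 8), (5, 3), (6, 3), (6, 5), (6, 9), (7, 4), (8, 4), (9, 4), (9, 6)}; count = 10.

For each of the 121 pairs (x, y) ∈ F_11², evaluate f(x, y) mod 11. Record the zeros.
  x = 0: [0↦10, 1↦8, 2↦2, 3↦8, 4↦9, 5↦10, 6↦5, 7↦10, 8↦8, 9↦4, 10↦3]  zeros at y ∈ ∅
  x = 1: [0↦8, 1↦6, 2↦9, 3↦0, 4↦6, 5↦10, 6↦6, 7↦10, 8↦5, 9↦7, 10↦10]  zeros at y ∈ {3}
  x = 2: [0↦7, 1↦7, 2↦10, 3↦10, 4↦1, 5↦10, 6↦9, 7↦3, 8↦8, 9↦7, 10↦5]  zeros at y ∈ ∅
  x = 3: [0↦1, 1↦5, 2↦10, 3↦10, 4↦10, 5↦4, 6↦8, 7↦5, 8↦0, 9↦9, 10↦4]  zeros at y ∈ {8}
  x = 4: [0↦6, 1↦5, 2↦3, 3↦5, 4↦5, 5↦8, 6↦8, 7↦10, 8↦8, 9↦7, 10↦1]  zeros at y ∈ ∅
  x = 5: [0↦5, 1↦1, 2↦5, 3↦0, 4↦2, 5↦5, 6↦3, 7↦1, 8↦4, 9↦6, 10↦1]  zeros at y ∈ {3}
  x = 6: [0↦3, 1↦9, 2↦10, 3↦0, 4↦6, 5↦0, 6↦9, 7↦5, 8↦4, 9↦0, 10↦9]  zeros at y ∈ {3, 5, 9}
  x = 7: [0↦5, 1↦1, 2↦1, 3↦10, 4↦0, 5↦9, 6↦9, 7↦5, 8↦2, 9↦5, 10↦8]  zeros at y ∈ {4}
  x = 8: [0↦5, 1↦4, 2↦5, 3↦2, 4↦0, 5↦4, 6↦8, 7↦6, 8↦3, 9↦4, 10↦3]  zeros at y ∈ {4}
  x = 9: [0↦8, 1↦1, 2↦5, 3↦3, 4↦0, 5↦1, 6↦0, 7↦2, 8↦1, 9↦2, 10↦10]  zeros at y ∈ {4, 6}
  x = 10: [0↦8, 1↦8, 2↦6, 3↦7, 4↦5, 5↦5, 6↦1, 7↦9, 8↦1, 9↦4, 10↦1]  zeros at y ∈ ∅
Collecting zeros: affine points = {(1, 3), (3, 8), (5, 3), (6, 3), (6, 5), (6, 9), (7, 4), (8, 4), (9, 4), (9, 6)}.
Total count |C(F_11)_aff| = 10.


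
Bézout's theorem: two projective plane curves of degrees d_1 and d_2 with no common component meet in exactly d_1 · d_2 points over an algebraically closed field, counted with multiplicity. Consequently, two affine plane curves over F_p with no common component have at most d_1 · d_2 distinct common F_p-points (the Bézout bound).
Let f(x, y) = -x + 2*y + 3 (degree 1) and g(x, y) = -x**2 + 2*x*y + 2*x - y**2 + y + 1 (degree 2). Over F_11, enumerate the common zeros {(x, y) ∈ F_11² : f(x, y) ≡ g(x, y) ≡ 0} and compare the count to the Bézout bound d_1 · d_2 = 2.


Common zeros: {(0, 4), (4, 6)}; count = 2; Bézout bound = 2.

deg(f) = 1, deg(g) = 2, so Bézout bound = 2.
Scan x ∈ F_11. For each x, list the y ∈ F_11 with f(x, y) ≡ 0 and those with g(x, y) ≡ 0 (mod 11); the common zeros in that column are the intersection.
  x = 0: f ≡ 0 at y ∈ {4}; g ≡ 0 at y ∈ {4, 8}; common: {4}.
  x = 1: f ≡ 0 at y ∈ {10}; g ≡ 0 at y ∈ ∅; common: ∅.
  x = 2: f ≡ 0 at y ∈ {5}; g ≡ 0 at y ∈ ∅; common: ∅.
  x = 3: f ≡ 0 at y ∈ {0}; g ≡ 0 at y ∈ ∅; common: ∅.
  x = 4: f ≡ 0 at y ∈ {6}; g ≡ 0 at y ∈ {3, 6}; common: {6}.
  x = 5: f ≡ 0 at y ∈ {1}; g ≡ 0 at y ∈ ∅; common: ∅.
  x = 6: f ≡ 0 at y ∈ {7}; g ≡ 0 at y ∈ {1}; common: ∅.
  x = 7: f ≡ 0 at y ∈ {2}; g ≡ 0 at y ∈ {7, 8}; common: ∅.
  x = 8: f ≡ 0 at y ∈ {8}; g ≡ 0 at y ∈ ∅; common: ∅.
  x = 9: f ≡ 0 at y ∈ {3}; g ≡ 0 at y ∈ {1, 7}; common: ∅.
  x = 10: f ≡ 0 at y ∈ {9}; g ≡ 0 at y ∈ {4, 6}; common: ∅.
Collecting: common zeros = {(0, 4), (4, 6)}, so the count is 2.
Comparison with the Bézout bound: 2 ≤ 2 = deg(f)·deg(g), as expected for curves with no common component (the bound is attained).


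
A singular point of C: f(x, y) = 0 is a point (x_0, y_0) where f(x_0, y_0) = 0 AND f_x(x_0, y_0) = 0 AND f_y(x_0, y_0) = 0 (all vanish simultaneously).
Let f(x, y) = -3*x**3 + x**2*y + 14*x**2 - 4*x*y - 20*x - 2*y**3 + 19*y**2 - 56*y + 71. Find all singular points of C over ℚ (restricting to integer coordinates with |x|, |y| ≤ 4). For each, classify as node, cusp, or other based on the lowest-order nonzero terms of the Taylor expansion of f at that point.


Singular points: {(2, 3)}; classification: node.

Compute partial derivatives:
  f_x = -9*x**2 + 2*x*y + 28*x - 4*y - 20.
  f_y = x**2 - 4*x - 6*y**2 + 38*y - 56.
Scan x_0 ∈ {−4, ..., 4}. For each x_0, f_y(x_0, y) is a polynomial in y; find its integer roots y ∈ {−4, ..., 4}, then test f_x and f at those candidates.
  x = -4: f_y(-4, y) = -6*y**2 + 38*y - 24; no integer root y with |y| ≤ 4.
  x = -3: f_y(-3, y) = -6*y**2 + 38*y - 35; no integer root y with |y| ≤ 4.
  x = -2: f_y(-2, y) = -6*y**2 + 38*y - 44; no integer root y with |y| ≤ 4.
  x = -1: f_y(-1, y) = -6*y**2 + 38*y - 51; no integer root y with |y| ≤ 4.
  x = 0: f_y(0, y) = -6*y**2 + 38*y - 56; vanishes at y ∈ {4}. (0, 4): f_x = -36 ≠ 0.
  x = 1: f_y(1, y) = -6*y**2 + 38*y - 59; no integer root y with |y| ≤ 4.
  x = 2: f_y(2, y) = -6*y**2 + 38*y - 60; vanishes at y ∈ {3}. (2, 3): f_x = 0, f = 0 — SINGULAR.
  x = 3: f_y(3, y) = -6*y**2 + 38*y - 59; no integer root y with |y| ≤ 4.
  x = 4: f_y(4, y) = -6*y**2 + 38*y - 56; vanishes at y ∈ {4}. (4, 4): f_x = -36 ≠ 0.
Only singular point on the grid: (2, 3).
Classify: substitute x = 2 + u, y = 3 + v and expand: f = -3*u**3 + u**2*v - u**2 - 2*v**3 + v**2.
No constant or linear terms (consistent with a singular point). Quadratic part: -u**2 + v**2. Cubic part: -3*u**3 + u**2*v - 2*v**3.
The quadratic part v**2 - u**2 = (v − u)(v + u) splits into two distinct linear factors, so there are two distinct tangent lines y − 3 = ±(x − 2) — this is a node (ordinary double point).
Classification: node.


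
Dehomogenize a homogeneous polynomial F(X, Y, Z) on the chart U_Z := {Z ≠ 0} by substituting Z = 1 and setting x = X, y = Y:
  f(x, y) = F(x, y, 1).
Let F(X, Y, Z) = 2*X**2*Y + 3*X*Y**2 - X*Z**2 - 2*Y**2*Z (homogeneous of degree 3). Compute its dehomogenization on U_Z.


f(x, y) = 2*x**2*y + 3*x*y**2 - x - 2*y**2

On U_Z we set Z = 1. Each monomial c·X^i·Y^j·Z^k in F becomes c·x^i·y^j·1^k = c·x^i·y^j.
Substituting Z = 1: F(X, Y, 1) = 2*x**2*y + 3*x*y**2 - x - 2*y**2.
Note: deg(f) ≤ deg(F) = 3; strict inequality happens when F is divisible by Z (lost terms).


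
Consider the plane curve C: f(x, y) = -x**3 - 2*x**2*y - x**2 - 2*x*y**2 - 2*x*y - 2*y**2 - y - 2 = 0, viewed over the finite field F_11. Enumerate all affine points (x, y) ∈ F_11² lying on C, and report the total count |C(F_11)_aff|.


Affine F_11-points: {(1, 3), (1, 4), (2, 1), (2, 6), (3, 5), (3, 7), (5, 8), (7, 7), (7, 10), (8, 7), (8, 10), (9, 2), (9, 6), (10, 9)}; count = 14.

For each of the 121 pairs (x, y) ∈ F_11², evaluate f(x, y) mod 11. Record the zeros.
  x = 0: [0↦9, 1↦6, 2↦10, 3↦10, 4↦6, 5↦9, 6↦8, 7↦3, 8↦5, 9↦3, 10↦8]  zeros at y ∈ ∅
  x = 1: [0↦7, 1↦9, 2↦3, 3↦0, 4↦0, 5↦3, 6↦9, 7↦7, 8↦8, 9↦1, 10↦8]  zeros at y ∈ {3, 4}
  x = 2: [0↦8, 1↦0, 2↦2, 3↦3, 4↦3, 5↦2, 6↦0, 7↦8, 8↦4, 9↦10, 10↦4]  zeros at y ∈ {1, 6}
  x = 3: [0↦6, 1↦6, 2↦1, 3↦2, 4↦9, 5↦0, 6↦8, 7↦0, 8↦9, 9↦2, 10↦1]  zeros at y ∈ {5, 7}
  x = 4: [0↦6, 1↦10, 2↦5, 3↦2, 4↦1, 5↦2, 6↦5, 7↦10, 8↦6, 9↦4, 10↦4]  zeros at y ∈ ∅
  x = 5: [0↦2, 1↦6, 2↦8, 3↦8, 4↦6, 5↦2, 6↦7, 7↦10, 8↦0, 9↦10, 10↦7]  zeros at y ∈ {8}
  x = 6: [0↦10, 1↦10, 2↦4, 3↦3, 4↦7, 5↦5, 6↦8, 7↦5, 8↦7, 9↦3, 10↦4]  zeros at y ∈ ∅
  x = 7: [0↦2, 1↦5, 2↦9, 3↦3, 4↦9, 5↦5, 6↦2, 7↦0, 8↦10, 9↦10, 10↦0]  zeros at y ∈ {7, 10}
  x = 8: [0↦5, 1↦7, 2↦6, 3↦2, 4↦6, 5↦7, 6↦5, 7↦0, 8↦3, 9↦3, 10↦0]  zeros at y ∈ {7, 10}
  x = 9: [0↦2, 1↦10, 2↦0, 3↦5, 4↦3, 5↦5, 6↦0, 7↦10, 8↦2, 9↦9, 10↦9]  zeros at y ∈ {2, 6}
  x = 10: [0↦9, 1↦8, 2↦7, 3↦6, 4↦5, 5↦4, 6↦3, 7↦2, 8↦1, 9↦0, 10↦10]  zeros at y ∈ {9}
Collecting zeros: affine points = {(1, 3), (1, 4), (2, 1), (2, 6), (3, 5), (3, 7), (5, 8), (7, 7), (7, 10), (8, 7), (8, 10), (9, 2), (9, 6), (10, 9)}.
Total count |C(F_11)_aff| = 14.


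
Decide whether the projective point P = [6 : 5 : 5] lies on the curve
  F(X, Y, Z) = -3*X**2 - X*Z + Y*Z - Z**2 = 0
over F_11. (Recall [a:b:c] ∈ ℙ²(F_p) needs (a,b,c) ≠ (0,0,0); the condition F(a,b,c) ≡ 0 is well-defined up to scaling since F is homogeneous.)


F(6,5,5) ≡ 5 (mod 11); P is NOT on the curve.

Evaluate F(6, 5, 5) term-by-term (mod 11).
  -3*X**2 ↦ -3·36·1·1 = -108
  -X*Z ↦ -1·6·1·5 = -30
  Y*Z ↦ 1·1·5·5 = 25
  -Z**2 ↦ -1·1·1·25 = -25
Sum: F(6, 5, 5) = (-108) + (-30) + (25) + (-25) = -138.
Reducing mod 11: -138 ≡ 5 (mod 11).
Since F(a, b, c) ≡ 5 ≠ 0 (mod 11), P does NOT lie on the curve.


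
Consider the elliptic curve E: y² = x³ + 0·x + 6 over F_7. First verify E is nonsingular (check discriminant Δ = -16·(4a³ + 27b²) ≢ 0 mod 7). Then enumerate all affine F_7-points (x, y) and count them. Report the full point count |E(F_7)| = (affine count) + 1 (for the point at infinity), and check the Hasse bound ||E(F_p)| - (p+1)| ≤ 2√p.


Affine points = {(1, 0), (2, 0), (4, 0)}; affine count = 3; |E(F_7)| = 4.

Discriminant check: Δ ∝ 4a³ + 27b² = 4·0³ + 27·6² = 4·0 + 27·36 ≡ 6 (mod 7). Nonzero ⇒ E is nonsingular.
For each x ∈ F_7, compute rhs = x³ + 0·x + 6 mod 7, then count y ∈ F_7 with y² ≡ rhs.
  x = 0: rhs = 6, matching y values: none (0 points).
  x = 1: rhs = 0, matching y values: 0 (1 points).
  x = 2: rhs = 0, matching y values: 0 (1 points).
  x = 3: rhs = 5, matching y values: none (0 points).
  x = 4: rhs = 0, matching y values: 0 (1 points).
  x = 5: rhs = 5, matching y values: none (0 points).
  x = 6: rhs = 5, matching y values: none (0 points).
Total affine count: 3.
Full point count |E(F_7)| = 3 + 1 = 4.
Hasse bound: |4 − (7+1)| = |-4| = 4 ≤ 2√7 ≈ 5.2915 ✓.


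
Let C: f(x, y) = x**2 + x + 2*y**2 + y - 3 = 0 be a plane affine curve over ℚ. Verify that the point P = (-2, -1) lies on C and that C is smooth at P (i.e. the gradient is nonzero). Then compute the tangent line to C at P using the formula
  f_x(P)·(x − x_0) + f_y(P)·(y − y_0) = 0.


Tangent line at P: -3*x - 3*y - 9 = 0.

Step 1: f(-2, -1) = 0, so P lies on C.
Step 2: partial derivatives
  f_x(x, y) = 2*x + 1, f_y(x, y) = 4*y + 1.
  f_x(P) = -3, f_y(P) = -3 (gradient nonzero, so P is smooth).
Step 3: tangent line at P: -3·(x − -2) + -3·(y − -1) = 0.
Expanding: -3*x - 3*y - 9 = 0.


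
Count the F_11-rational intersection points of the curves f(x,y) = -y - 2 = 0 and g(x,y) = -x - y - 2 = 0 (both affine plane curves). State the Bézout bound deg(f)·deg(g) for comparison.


Common zeros: {(0, 9)}; count = 1; Bézout bound = 1.

deg(f) = 1, deg(g) = 1, so Bézout bound = 1.
Scan x ∈ F_11. For each x, list the y ∈ F_11 with f(x, y) ≡ 0 and those with g(x, y) ≡ 0 (mod 11); the common zeros in that column are the intersection.
  x = 0: f ≡ 0 at y ∈ {9}; g ≡ 0 at y ∈ {9}; common: {9}.
  x = 1: f ≡ 0 at y ∈ {9}; g ≡ 0 at y ∈ {8}; common: ∅.
  x = 2: f ≡ 0 at y ∈ {9}; g ≡ 0 at y ∈ {7}; common: ∅.
  x = 3: f ≡ 0 at y ∈ {9}; g ≡ 0 at y ∈ {6}; common: ∅.
  x = 4: f ≡ 0 at y ∈ {9}; g ≡ 0 at y ∈ {5}; common: ∅.
  x = 5: f ≡ 0 at y ∈ {9}; g ≡ 0 at y ∈ {4}; common: ∅.
  x = 6: f ≡ 0 at y ∈ {9}; g ≡ 0 at y ∈ {3}; common: ∅.
  x = 7: f ≡ 0 at y ∈ {9}; g ≡ 0 at y ∈ {2}; common: ∅.
  x = 8: f ≡ 0 at y ∈ {9}; g ≡ 0 at y ∈ {1}; common: ∅.
  x = 9: f ≡ 0 at y ∈ {9}; g ≡ 0 at y ∈ {0}; common: ∅.
  x = 10: f ≡ 0 at y ∈ {9}; g ≡ 0 at y ∈ {10}; common: ∅.
Collecting: common zeros = {(0, 9)}, so the count is 1.
Comparison with the Bézout bound: 1 ≤ 1 = deg(f)·deg(g), as expected for curves with no common component (the bound is attained).


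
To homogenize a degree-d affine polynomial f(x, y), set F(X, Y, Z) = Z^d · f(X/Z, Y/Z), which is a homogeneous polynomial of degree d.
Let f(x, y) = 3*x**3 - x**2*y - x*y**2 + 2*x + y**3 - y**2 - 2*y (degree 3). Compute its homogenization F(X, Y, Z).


F(X, Y, Z) = 3*X**3 - X**2*Y - X*Y**2 + 2*X*Z**2 + Y**3 - Y**2*Z - 2*Y*Z**2

deg(f) = 3.
Substitute x = X/Z, y = Y/Z into f, then multiply by Z^3.
  monomial 3·x^3·y^0 ↦ 3·X^3·Y^0·Z^0.
  monomial -1·x^2·y^1 ↦ -1·X^2·Y^1·Z^0.
  monomial -1·x^1·y^2 ↦ -1·X^1·Y^2·Z^0.
  monomial 2·x^1·y^0 ↦ 2·X^1·Y^0·Z^2.
  monomial 1·x^0·y^3 ↦ 1·X^0·Y^3·Z^0.
  monomial -1·x^0·y^2 ↦ -1·X^0·Y^2·Z^1.
  monomial -2·x^0·y^1 ↦ -2·X^0·Y^1·Z^2.
Collecting: F(X, Y, Z) = 3*X**3 - X**2*Y - X*Y**2 + 2*X*Z**2 + Y**3 - Y**2*Z - 2*Y*Z**2.


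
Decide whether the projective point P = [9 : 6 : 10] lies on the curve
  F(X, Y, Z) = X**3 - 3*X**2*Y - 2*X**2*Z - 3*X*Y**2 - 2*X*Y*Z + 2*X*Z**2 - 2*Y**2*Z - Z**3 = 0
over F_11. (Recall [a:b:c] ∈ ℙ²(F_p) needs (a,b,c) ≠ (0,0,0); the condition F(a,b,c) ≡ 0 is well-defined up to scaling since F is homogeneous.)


F(9,6,10) ≡ 2 (mod 11); P is NOT on the curve.

Evaluate F(9, 6, 10) term-by-term (mod 11).
  X**3 ↦ 1·729·1·1 = 729
  -3*X**2*Y ↦ -3·81·6·1 = -1458
  -2*X**2*Z ↦ -2·81·1·10 = -1620
  -3*X*Y**2 ↦ -3·9·36·1 = -972
  -2*X*Y*Z ↦ -2·9·6·10 = -1080
  2*X*Z**2 ↦ 2·9·1·100 = 1800
  -2*Y**2*Z ↦ -2·1·36·10 = -720
  -Z**3 ↦ -1·1·1·1000 = -1000
Sum: F(9, 6, 10) = (729) + (-1458) + (-1620) + (-972) + (-1080) + (1800) + (-720) + (-1000) = -4321.
Reducing mod 11: -4321 ≡ 2 (mod 11).
Since F(a, b, c) ≡ 2 ≠ 0 (mod 11), P does NOT lie on the curve.


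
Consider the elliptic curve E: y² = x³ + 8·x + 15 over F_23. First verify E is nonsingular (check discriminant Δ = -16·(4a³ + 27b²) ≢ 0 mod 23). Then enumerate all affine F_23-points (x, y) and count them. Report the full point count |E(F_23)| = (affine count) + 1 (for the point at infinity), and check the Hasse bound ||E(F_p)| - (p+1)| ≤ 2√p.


Affine points = {(1, 1), (1, 22), (2, 4), (2, 19), (6, 7), (6, 16), (7, 0), (8, 4), (8, 19), (11, 10), (11, 13), (13, 4), (13, 19), (17, 2), (17, 21), (22, 11), (22, 12)}; affine count = 17; |E(F_23)| = 18.

Discriminant check: Δ ∝ 4a³ + 27b² = 4·8³ + 27·15² = 4·512 + 27·225 ≡ 4 (mod 23). Nonzero ⇒ E is nonsingular.
For each x ∈ F_23, compute rhs = x³ + 8·x + 15 mod 23, then count y ∈ F_23 with y² ≡ rhs.
  x = 0: rhs = 15, matching y values: none (0 points).
  x = 1: rhs = 1, matching y values: 1, 22 (2 points).
  x = 2: rhs = 16, matching y values: 4, 19 (2 points).
  x = 3: rhs = 20, matching y values: none (0 points).
  x = 4: rhs = 19, matching y values: none (0 points).
  x = 5: rhs = 19, matching y values: none (0 points).
  x = 6: rhs = 3, matching y values: 7, 16 (2 points).
  x = 7: rhs = 0, matching y values: 0 (1 points).
  x = 8: rhs = 16, matching y values: 4, 19 (2 points).
  x = 9: rhs = 11, matching y values: none (0 points).
  x = 10: rhs = 14, matching y values: none (0 points).
  x = 11: rhs = 8, matching y values: 10, 13 (2 points).
  x = 12: rhs = 22, matching y values: none (0 points).
  x = 13: rhs = 16, matching y values: 4, 19 (2 points).
  x = 14: rhs = 19, matching y values: none (0 points).
  x = 15: rhs = 14, matching y values: none (0 points).
  x = 16: rhs = 7, matching y values: none (0 points).
  x = 17: rhs = 4, matching y values: 2, 21 (2 points).
  x = 18: rhs = 11, matching y values: none (0 points).
  x = 19: rhs = 11, matching y values: none (0 points).
  x = 20: rhs = 10, matching y values: none (0 points).
  x = 21: rhs = 14, matching y values: none (0 points).
  x = 22: rhs = 6, matching y values: 11, 12 (2 points).
Total affine count: 17.
Full point count |E(F_23)| = 17 + 1 = 18.
Hasse bound: |18 − (23+1)| = |-6| = 6 ≤ 2√23 ≈ 9.5917 ✓.


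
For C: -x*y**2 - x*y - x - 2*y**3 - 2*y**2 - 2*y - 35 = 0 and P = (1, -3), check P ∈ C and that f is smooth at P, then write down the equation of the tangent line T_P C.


Tangent line at P: -7*x - 39*y - 110 = 0.

Step 1: f(1, -3) = 0, so P lies on C.
Step 2: partial derivatives
  f_x(x, y) = -y**2 - y - 1, f_y(x, y) = -2*x*y - x - 6*y**2 - 4*y - 2.
  f_x(P) = -7, f_y(P) = -39 (gradient nonzero, so P is smooth).
Step 3: tangent line at P: -7·(x − 1) + -39·(y − -3) = 0.
Expanding: -7*x - 39*y - 110 = 0.


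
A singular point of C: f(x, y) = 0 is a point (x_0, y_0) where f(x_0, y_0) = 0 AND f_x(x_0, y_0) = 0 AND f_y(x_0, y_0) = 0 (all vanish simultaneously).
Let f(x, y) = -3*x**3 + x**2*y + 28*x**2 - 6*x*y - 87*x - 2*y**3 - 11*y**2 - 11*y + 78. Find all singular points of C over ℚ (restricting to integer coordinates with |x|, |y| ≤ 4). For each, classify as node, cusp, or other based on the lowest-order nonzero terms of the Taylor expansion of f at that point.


Singular points: {(3, -2)}; classification: node.

Compute partial derivatives:
  f_x = -9*x**2 + 2*x*y + 56*x - 6*y - 87.
  f_y = x**2 - 6*x - 6*y**2 - 22*y - 11.
Scan x_0 ∈ {−4, ..., 4}. For each x_0, f_y(x_0, y) is a polynomial in y; find its integer roots y ∈ {−4, ..., 4}, then test f_x and f at those candidates.
  x = -4: f_y(-4, y) = -6*y**2 - 22*y + 29; no integer root y with |y| ≤ 4.
  x = -3: f_y(-3, y) = -6*y**2 - 22*y + 16; no integer root y with |y| ≤ 4.
  x = -2: f_y(-2, y) = -6*y**2 - 22*y + 5; no integer root y with |y| ≤ 4.
  x = -1: f_y(-1, y) = -6*y**2 - 22*y - 4; no integer root y with |y| ≤ 4.
  x = 0: f_y(0, y) = -6*y**2 - 22*y - 11; no integer root y with |y| ≤ 4.
  x = 1: f_y(1, y) = -6*y**2 - 22*y - 16; vanishes at y ∈ {-1}. (1, -1): f_x = -36 ≠ 0.
  x = 2: f_y(2, y) = -6*y**2 - 22*y - 19; no integer root y with |y| ≤ 4.
  x = 3: f_y(3, y) = -6*y**2 - 22*y - 20; vanishes at y ∈ {-2}. (3, -2): f_x = 0, f = 0 — SINGULAR.
  x = 4: f_y(4, y) = -6*y**2 - 22*y - 19; no integer root y with |y| ≤ 4.
Only singular point on the grid: (3, -2).
Classify: substitute x = 3 + u, y = -2 + v and expand: f = -3*u**3 + u**2*v - u**2 - 2*v**3 + v**2.
No constant or linear terms (consistent with a singular point). Quadratic part: -u**2 + v**2. Cubic part: -3*u**3 + u**2*v - 2*v**3.
The quadratic part v**2 - u**2 = (v − u)(v + u) splits into two distinct linear factors, so there are two distinct tangent lines y − -2 = ±(x − 3) — this is a node (ordinary double point).
Classification: node.


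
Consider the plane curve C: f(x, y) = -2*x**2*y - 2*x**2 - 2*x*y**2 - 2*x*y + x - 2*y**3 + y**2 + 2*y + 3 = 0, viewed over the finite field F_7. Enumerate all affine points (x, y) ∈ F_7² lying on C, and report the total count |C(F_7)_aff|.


Affine F_7-points: {(2, 5), (3, 4), (3, 5), (3, 6), (5, 0), (5, 2), (5, 4), (6, 0), (6, 2), (6, 3)}; count = 10.

For each of the 49 pairs (x, y) ∈ F_7², evaluate f(x, y) mod 7. Record the zeros.
  x = 0: [0↦3, 1↦4, 2↦2, 3↦6, 4↦4, 5↦5, 6↦4]  zeros at y ∈ ∅
  x = 1: [0↦2, 1↦4, 2↦6, 3↦3, 4↦4, 5↦4, 6↦5]  zeros at y ∈ ∅
  x = 2: [0↦4, 1↦3, 2↦5, 3↦5, 4↦5, 5↦0, 6↦6]  zeros at y ∈ {5}
  x = 3: [0↦2, 1↦1, 2↦6, 3↦5, 4↦0, 5↦0, 6↦0]  zeros at y ∈ {4, 5, 6}
  x = 4: [0↦3, 1↦5, 2↦2, 3↦3, 4↦3, 5↦4, 6↦1]  zeros at y ∈ ∅
  x = 5: [0↦0, 1↦1, 2↦0, 3↦6, 4↦0, 5↦5, 6↦2]  zeros at y ∈ {0, 2, 4}
  x = 6: [0↦0, 1↦3, 2↦0, 3↦0, 4↦5, 5↦3, 6↦3]  zeros at y ∈ {0, 2, 3}
Collecting zeros: affine points = {(2, 5), (3, 4), (3, 5), (3, 6), (5, 0), (5, 2), (5, 4), (6, 0), (6, 2), (6, 3)}.
Total count |C(F_7)_aff| = 10.


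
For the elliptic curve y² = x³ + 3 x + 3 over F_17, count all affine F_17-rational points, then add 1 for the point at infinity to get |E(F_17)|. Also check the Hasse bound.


Affine points = {(2, 0), (6, 4), (6, 13), (10, 8), (10, 9), (12, 4), (12, 13), (14, 1), (14, 16), (16, 4), (16, 13)}; affine count = 11; |E(F_17)| = 12.

Discriminant check: Δ ∝ 4a³ + 27b² = 4·3³ + 27·3² = 4·27 + 27·9 ≡ 11 (mod 17). Nonzero ⇒ E is nonsingular.
For each x ∈ F_17, compute rhs = x³ + 3·x + 3 mod 17, then count y ∈ F_17 with y² ≡ rhs.
  x = 0: rhs = 3, matching y values: none (0 points).
  x = 1: rhs = 7, matching y values: none (0 points).
  x = 2: rhs = 0, matching y values: 0 (1 points).
  x = 3: rhs = 5, matching y values: none (0 points).
  x = 4: rhs = 11, matching y values: none (0 points).
  x = 5: rhs = 7, matching y values: none (0 points).
  x = 6: rhs = 16, matching y values: 4, 13 (2 points).
  x = 7: rhs = 10, matching y values: none (0 points).
  x = 8: rhs = 12, matching y values: none (0 points).
  x = 9: rhs = 11, matching y values: none (0 points).
  x = 10: rhs = 13, matching y values: 8, 9 (2 points).
  x = 11: rhs = 7, matching y values: none (0 points).
  x = 12: rhs = 16, matching y values: 4, 13 (2 points).
  x = 13: rhs = 12, matching y values: none (0 points).
  x = 14: rhs = 1, matching y values: 1, 16 (2 points).
  x = 15: rhs = 6, matching y values: none (0 points).
  x = 16: rhs = 16, matching y values: 4, 13 (2 points).
Total affine count: 11.
Full point count |E(F_17)| = 11 + 1 = 12.
Hasse bound: |12 − (17+1)| = |-6| = 6 ≤ 2√17 ≈ 8.2462 ✓.


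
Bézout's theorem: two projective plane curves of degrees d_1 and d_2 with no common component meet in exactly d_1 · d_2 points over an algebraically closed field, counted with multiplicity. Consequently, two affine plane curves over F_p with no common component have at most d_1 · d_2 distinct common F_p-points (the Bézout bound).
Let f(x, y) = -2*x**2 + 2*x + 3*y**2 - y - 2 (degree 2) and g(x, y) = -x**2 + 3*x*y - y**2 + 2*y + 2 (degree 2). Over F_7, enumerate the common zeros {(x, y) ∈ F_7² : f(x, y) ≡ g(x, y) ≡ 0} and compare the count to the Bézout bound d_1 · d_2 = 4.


Common zeros: {(3, 0)}; count = 1; Bézout bound = 4.

deg(f) = 2, deg(g) = 2, so Bézout bound = 4.
Scan x ∈ F_7. For each x, list the y ∈ F_7 with f(x, y) ≡ 0 and those with g(x, y) ≡ 0 (mod 7); the common zeros in that column are the intersection.
  x = 0: f ≡ 0 at y ∈ {1, 4}; g ≡ 0 at y ∈ ∅; common: ∅.
  x = 1: f ≡ 0 at y ∈ {1, 4}; g ≡ 0 at y ∈ {2, 3}; common: ∅.
  x = 2: f ≡ 0 at y ∈ ∅; g ≡ 0 at y ∈ {4}; common: ∅.
  x = 3: f ≡ 0 at y ∈ {0, 5}; g ≡ 0 at y ∈ {0, 4}; common: {0}.
  x = 4: f ≡ 0 at y ∈ ∅; g ≡ 0 at y ∈ {0}; common: ∅.
  x = 5: f ≡ 0 at y ∈ {0, 5}; g ≡ 0 at y ∈ {1, 2}; common: ∅.
  x = 6: f ≡ 0 at y ∈ ∅; g ≡ 0 at y ∈ ∅; common: ∅.
Collecting: common zeros = {(3, 0)}, so the count is 1.
Comparison with the Bézout bound: 1 ≤ 4 = deg(f)·deg(g), as expected for curves with no common component (the affine F_7-count falls short of the bound because intersections may lie at infinity, over extension fields, or carry multiplicity).


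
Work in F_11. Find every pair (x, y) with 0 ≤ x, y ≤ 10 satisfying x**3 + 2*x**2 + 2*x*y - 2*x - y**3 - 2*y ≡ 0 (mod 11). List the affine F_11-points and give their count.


Affine F_11-points: {(0, 0), (0, 3), (0, 8), (1, 1), (2, 4), (2, 8), (2, 10), (3, 5), (4, 0), (5, 0), (6, 9), (7, 8), (8, 4), (9, 10), (10, 4)}; count = 15.

For each of the 121 pairs (x, y) ∈ F_11², evaluate f(x, y) mod 11. Record the zeros.
  x = 0: [0↦0, 1↦8, 2↦10, 3↦0, 4↦5, 5↦8, 6↦3, 7↦6, 8↦0, 9↦1, 10↦3]  zeros at y ∈ {0, 3, 8}
  x = 1: [0↦1, 1↦0, 2↦4, 3↦7, 4↦3, 5↦8, 6↦5, 7↦10, 8↦6, 9↦9, 10↦2]  zeros at y ∈ {1}
  x = 2: [0↦1, 1↦2, 2↦8, 3↦2, 4↦0, 5↦7, 6↦6, 7↦2, 8↦0, 9↦5, 10↦0]  zeros at y ∈ {4, 8, 10}
  x = 3: [0↦6, 1↦9, 2↦6, 3↦2, 4↦2, 5↦0, 6↦1, 7↦10, 8↦10, 9↦6, 10↦3]  zeros at y ∈ {5}
  x = 4: [0↦0, 1↦5, 2↦4, 3↦2, 4↦4, 5↦4, 6↦7, 7↦7, 8↦9, 9↦7, 10↦6]  zeros at y ∈ {0}
  x = 5: [0↦0, 1↦7, 2↦8, 3↦8, 4↦1, 5↦3, 6↦8, 7↦10, 8↦3, 9↦3, 10↦4]  zeros at y ∈ {0}
  x = 6: [0↦1, 1↦10, 2↦2, 3↦4, 4↦10, 5↦3, 6↦10, 7↦3, 8↦9, 9↦0, 10↦3]  zeros at y ∈ {9}
  x = 7: [0↦9, 1↦9, 2↦3, 3↦7, 4↦4, 5↦10, 6↦8, 7↦3, 8↦0, 9↦4, 10↦9]  zeros at y ∈ {8}
  x = 8: [0↦8, 1↦10, 2↦6, 3↦1, 4↦0, 5↦8, 6↦8, 7↦5, 8↦4, 9↦10, 10↦6]  zeros at y ∈ {4}
  x = 9: [0↦4, 1↦8, 2↦6, 3↦3, 4↦4, 5↦3, 6↦5, 7↦4, 8↦5, 9↦2, 10↦0]  zeros at y ∈ {10}
  x = 10: [0↦3, 1↦9, 2↦9, 3↦8, 4↦0, 5↦1, 6↦5, 7↦6, 8↦9, 9↦8, 10↦8]  zeros at y ∈ {4}
Collecting zeros: affine points = {(0, 0), (0, 3), (0, 8), (1, 1), (2, 4), (2, 8), (2, 10), (3, 5), (4, 0), (5, 0), (6, 9), (7, 8), (8, 4), (9, 10), (10, 4)}.
Total count |C(F_11)_aff| = 15.


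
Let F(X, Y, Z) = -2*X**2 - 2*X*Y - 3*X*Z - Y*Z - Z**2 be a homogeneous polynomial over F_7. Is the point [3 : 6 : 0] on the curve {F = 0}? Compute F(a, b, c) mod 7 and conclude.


F(3,6,0) ≡ 2 (mod 7); P is NOT on the curve.

Evaluate F(3, 6, 0) term-by-term (mod 7).
  -2*X**2 ↦ -2·9·1·1 = -18
  -2*X*Y ↦ -2·3·6·1 = -36
  -3*X*Z ↦ -3·3·1·0 = 0
  -Y*Z ↦ -1·1·6·0 = 0
  -Z**2 ↦ -1·1·1·0 = 0
Sum: F(3, 6, 0) = (-18) + (-36) + (0) + (0) + (0) = -54.
Reducing mod 7: -54 ≡ 2 (mod 7).
Since F(a, b, c) ≡ 2 ≠ 0 (mod 7), P does NOT lie on the curve.


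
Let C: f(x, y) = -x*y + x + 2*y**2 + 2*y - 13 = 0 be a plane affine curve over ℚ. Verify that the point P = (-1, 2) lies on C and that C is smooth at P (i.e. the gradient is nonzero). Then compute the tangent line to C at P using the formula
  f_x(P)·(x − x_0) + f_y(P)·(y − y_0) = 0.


Tangent line at P: -x + 11*y - 23 = 0.

Step 1: f(-1, 2) = 0, so P lies on C.
Step 2: partial derivatives
  f_x(x, y) = 1 - y, f_y(x, y) = -x + 4*y + 2.
  f_x(P) = -1, f_y(P) = 11 (gradient nonzero, so P is smooth).
Step 3: tangent line at P: -1·(x − -1) + 11·(y − 2) = 0.
Expanding: -x + 11*y - 23 = 0.


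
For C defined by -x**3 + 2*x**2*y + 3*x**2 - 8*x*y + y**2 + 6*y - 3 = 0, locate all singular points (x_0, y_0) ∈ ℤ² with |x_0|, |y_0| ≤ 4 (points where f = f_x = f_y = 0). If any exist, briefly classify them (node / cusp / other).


Singular points: {(2, 1)}; classification: node.

Compute partial derivatives:
  f_x = -3*x**2 + 4*x*y + 6*x - 8*y.
  f_y = 2*x**2 - 8*x + 2*y + 6.
Scan x_0 ∈ {−4, ..., 4}. For each x_0, f_y(x_0, y) is a polynomial in y; find its integer roots y ∈ {−4, ..., 4}, then test f_x and f at those candidates.
  x = -4: f_y(-4, y) = 2*y + 70; no integer root y with |y| ≤ 4.
  x = -3: f_y(-3, y) = 2*y + 48; no integer root y with |y| ≤ 4.
  x = -2: f_y(-2, y) = 2*y + 30; no integer root y with |y| ≤ 4.
  x = -1: f_y(-1, y) = 2*y + 16; no integer root y with |y| ≤ 4.
  x = 0: f_y(0, y) = 2*y + 6; vanishes at y ∈ {-3}. (0, -3): f_x = 24 ≠ 0.
  x = 1: f_y(1, y) = 2*y; vanishes at y ∈ {0}. (1, 0): f_x = 3 ≠ 0.
  x = 2: f_y(2, y) = 2*y - 2; vanishes at y ∈ {1}. (2, 1): f_x = 0, f = 0 — SINGULAR.
  x = 3: f_y(3, y) = 2*y; vanishes at y ∈ {0}. (3, 0): f_x = -9 ≠ 0.
  x = 4: f_y(4, y) = 2*y + 6; vanishes at y ∈ {-3}. (4, -3): f_x = -48 ≠ 0.
Only singular point on the grid: (2, 1).
Classify: substitute x = 2 + u, y = 1 + v and expand: f = -u**3 + 2*u**2*v - u**2 + v**2.
No constant or linear terms (consistent with a singular point). Quadratic part: -u**2 + v**2. Cubic part: -u**3 + 2*u**2*v.
The quadratic part v**2 - u**2 = (v − u)(v + u) splits into two distinct linear factors, so there are two distinct tangent lines y − 1 = ±(x − 2) — this is a node (ordinary double point).
Classification: node.


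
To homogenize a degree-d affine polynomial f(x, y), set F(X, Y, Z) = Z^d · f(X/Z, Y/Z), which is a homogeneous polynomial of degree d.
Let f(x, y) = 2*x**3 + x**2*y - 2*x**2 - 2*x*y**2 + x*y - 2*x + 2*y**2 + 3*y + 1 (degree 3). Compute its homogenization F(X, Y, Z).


F(X, Y, Z) = 2*X**3 + X**2*Y - 2*X**2*Z - 2*X*Y**2 + X*Y*Z - 2*X*Z**2 + 2*Y**2*Z + 3*Y*Z**2 + Z**3

deg(f) = 3.
Substitute x = X/Z, y = Y/Z into f, then multiply by Z^3.
  monomial 2·x^3·y^0 ↦ 2·X^3·Y^0·Z^0.
  monomial 1·x^2·y^1 ↦ 1·X^2·Y^1·Z^0.
  monomial -2·x^2·y^0 ↦ -2·X^2·Y^0·Z^1.
  monomial -2·x^1·y^2 ↦ -2·X^1·Y^2·Z^0.
  monomial 1·x^1·y^1 ↦ 1·X^1·Y^1·Z^1.
  monomial -2·x^1·y^0 ↦ -2·X^1·Y^0·Z^2.
  monomial 2·x^0·y^2 ↦ 2·X^0·Y^2·Z^1.
  monomial 3·x^0·y^1 ↦ 3·X^0·Y^1·Z^2.
  monomial 1·x^0·y^0 ↦ 1·X^0·Y^0·Z^3.
Collecting: F(X, Y, Z) = 2*X**3 + X**2*Y - 2*X**2*Z - 2*X*Y**2 + X*Y*Z - 2*X*Z**2 + 2*Y**2*Z + 3*Y*Z**2 + Z**3.


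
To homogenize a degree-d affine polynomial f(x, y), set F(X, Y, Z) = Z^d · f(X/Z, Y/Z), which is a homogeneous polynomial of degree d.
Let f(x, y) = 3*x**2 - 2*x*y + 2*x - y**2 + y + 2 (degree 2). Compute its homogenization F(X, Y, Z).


F(X, Y, Z) = 3*X**2 - 2*X*Y + 2*X*Z - Y**2 + Y*Z + 2*Z**2

deg(f) = 2.
Substitute x = X/Z, y = Y/Z into f, then multiply by Z^2.
  monomial 3·x^2·y^0 ↦ 3·X^2·Y^0·Z^0.
  monomial -2·x^1·y^1 ↦ -2·X^1·Y^1·Z^0.
  monomial 2·x^1·y^0 ↦ 2·X^1·Y^0·Z^1.
  monomial -1·x^0·y^2 ↦ -1·X^0·Y^2·Z^0.
  monomial 1·x^0·y^1 ↦ 1·X^0·Y^1·Z^1.
  monomial 2·x^0·y^0 ↦ 2·X^0·Y^0·Z^2.
Collecting: F(X, Y, Z) = 3*X**2 - 2*X*Y + 2*X*Z - Y**2 + Y*Z + 2*Z**2.


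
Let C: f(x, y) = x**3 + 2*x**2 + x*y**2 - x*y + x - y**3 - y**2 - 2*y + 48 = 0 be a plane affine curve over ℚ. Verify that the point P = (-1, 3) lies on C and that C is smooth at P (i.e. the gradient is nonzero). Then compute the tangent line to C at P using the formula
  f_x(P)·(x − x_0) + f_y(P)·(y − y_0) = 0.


Tangent line at P: 6*x - 40*y + 126 = 0.

Step 1: f(-1, 3) = 0, so P lies on C.
Step 2: partial derivatives
  f_x(x, y) = 3*x**2 + 4*x + y**2 - y + 1, f_y(x, y) = 2*x*y - x - 3*y**2 - 2*y - 2.
  f_x(P) = 6, f_y(P) = -40 (gradient nonzero, so P is smooth).
Step 3: tangent line at P: 6·(x − -1) + -40·(y − 3) = 0.
Expanding: 6*x - 40*y + 126 = 0.


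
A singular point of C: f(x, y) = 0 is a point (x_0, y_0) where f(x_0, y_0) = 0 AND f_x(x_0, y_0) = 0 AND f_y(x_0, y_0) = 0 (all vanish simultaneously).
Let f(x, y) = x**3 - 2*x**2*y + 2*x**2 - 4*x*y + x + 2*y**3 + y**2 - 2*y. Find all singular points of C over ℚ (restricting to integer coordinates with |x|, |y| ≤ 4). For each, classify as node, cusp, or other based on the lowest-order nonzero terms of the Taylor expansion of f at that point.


Singular points: {(-1, 0)}; classification: node.

Compute partial derivatives:
  f_x = 3*x**2 - 4*x*y + 4*x - 4*y + 1.
  f_y = -2*x**2 - 4*x + 6*y**2 + 2*y - 2.
Scan x_0 ∈ {−4, ..., 4}. For each x_0, f_y(x_0, y) is a polynomial in y; find its integer roots y ∈ {−4, ..., 4}, then test f_x and f at those candidates.
  x = -4: f_y(-4, y) = 6*y**2 + 2*y - 18; no integer root y with |y| ≤ 4.
  x = -3: f_y(-3, y) = 6*y**2 + 2*y - 8; vanishes at y ∈ {1}. (-3, 1): f_x = 24 ≠ 0.
  x = -2: f_y(-2, y) = 6*y**2 + 2*y - 2; no integer root y with |y| ≤ 4.
  x = -1: f_y(-1, y) = 6*y**2 + 2*y; vanishes at y ∈ {0}. (-1, 0): f_x = 0, f = 0 — SINGULAR.
  x = 0: f_y(0, y) = 6*y**2 + 2*y - 2; no integer root y with |y| ≤ 4.
  x = 1: f_y(1, y) = 6*y**2 + 2*y - 8; vanishes at y ∈ {1}. (1, 1): f_x = 0 but f = -1 ≠ 0.
  x = 2: f_y(2, y) = 6*y**2 + 2*y - 18; no integer root y with |y| ≤ 4.
  x = 3: f_y(3, y) = 6*y**2 + 2*y - 32; no integer root y with |y| ≤ 4.
  x = 4: f_y(4, y) = 6*y**2 + 2*y - 50; no integer root y with |y| ≤ 4.
Only singular point on the grid: (-1, 0).
Classify: substitute x = -1 + u, y = 0 + v and expand: f = u**3 - 2*u**2*v - u**2 + 2*v**3 + v**2.
No constant or linear terms (consistent with a singular point). Quadratic part: -u**2 + v**2. Cubic part: u**3 - 2*u**2*v + 2*v**3.
The quadratic part v**2 - u**2 = (v − u)(v + u) splits into two distinct linear factors, so there are two distinct tangent lines y − 0 = ±(x − -1) — this is a node (ordinary double point).
Classification: node.


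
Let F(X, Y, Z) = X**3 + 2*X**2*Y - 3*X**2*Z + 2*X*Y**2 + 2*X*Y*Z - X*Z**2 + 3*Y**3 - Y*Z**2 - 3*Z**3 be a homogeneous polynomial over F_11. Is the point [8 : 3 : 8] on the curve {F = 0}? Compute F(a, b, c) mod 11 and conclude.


F(8,3,8) ≡ 6 (mod 11); P is NOT on the curve.

Evaluate F(8, 3, 8) term-by-term (mod 11).
  X**3 ↦ 1·512·1·1 = 512
  2*X**2*Y ↦ 2·64·3·1 = 384
  -3*X**2*Z ↦ -3·64·1·8 = -1536
  2*X*Y**2 ↦ 2·8·9·1 = 144
  2*X*Y*Z ↦ 2·8·3·8 = 384
  -X*Z**2 ↦ -1·8·1·64 = -512
  3*Y**3 ↦ 3·1·27·1 = 81
  -Y*Z**2 ↦ -1·1·3·64 = -192
  -3*Z**3 ↦ -3·1·1·512 = -1536
Sum: F(8, 3, 8) = (512) + (384) + (-1536) + (144) + (384) + (-512) + (81) + (-192) + (-1536) = -2271.
Reducing mod 11: -2271 ≡ 6 (mod 11).
Since F(a, b, c) ≡ 6 ≠ 0 (mod 11), P does NOT lie on the curve.


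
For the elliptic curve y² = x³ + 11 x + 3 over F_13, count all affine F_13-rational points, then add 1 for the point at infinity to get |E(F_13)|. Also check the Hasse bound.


Affine points = {(0, 4), (0, 9), (5, 1), (5, 12), (6, 5), (6, 8), (9, 5), (9, 8), (11, 5), (11, 8), (12, 2), (12, 11)}; affine count = 12; |E(F_13)| = 13.

Discriminant check: Δ ∝ 4a³ + 27b² = 4·11³ + 27·3² = 4·1331 + 27·9 ≡ 3 (mod 13). Nonzero ⇒ E is nonsingular.
For each x ∈ F_13, compute rhs = x³ + 11·x + 3 mod 13, then count y ∈ F_13 with y² ≡ rhs.
  x = 0: rhs = 3, matching y values: 4, 9 (2 points).
  x = 1: rhs = 2, matching y values: none (0 points).
  x = 2: rhs = 7, matching y values: none (0 points).
  x = 3: rhs = 11, matching y values: none (0 points).
  x = 4: rhs = 7, matching y values: none (0 points).
  x = 5: rhs = 1, matching y values: 1, 12 (2 points).
  x = 6: rhs = 12, matching y values: 5, 8 (2 points).
  x = 7: rhs = 7, matching y values: none (0 points).
  x = 8: rhs = 5, matching y values: none (0 points).
  x = 9: rhs = 12, matching y values: 5, 8 (2 points).
  x = 10: rhs = 8, matching y values: none (0 points).
  x = 11: rhs = 12, matching y values: 5, 8 (2 points).
  x = 12: rhs = 4, matching y values: 2, 11 (2 points).
Total affine count: 12.
Full point count |E(F_13)| = 12 + 1 = 13.
Hasse bound: |13 − (13+1)| = |-1| = 1 ≤ 2√13 ≈ 7.2111 ✓.


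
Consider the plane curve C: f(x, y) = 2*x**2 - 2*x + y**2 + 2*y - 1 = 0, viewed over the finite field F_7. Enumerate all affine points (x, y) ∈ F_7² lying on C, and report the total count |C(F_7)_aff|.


Affine F_7-points: {(0, 2), (0, 3), (1, 2), (1, 3), (3, 1), (3, 4), (5, 1), (5, 4)}; count = 8.

For each of the 49 pairs (x, y) ∈ F_7², evaluate f(x, y) mod 7. Record the zeros.
  x = 0: [0↦6, 1↦2, 2↦0, 3↦0, 4↦2, 5↦6, 6↦5]  zeros at y ∈ {2, 3}
  x = 1: [0↦6, 1↦2, 2↦0, 3↦0, 4↦2, 5↦6, 6↦5]  zeros at y ∈ {2, 3}
  x = 2: [0↦3, 1↦6, 2↦4, 3↦4, 4↦6, 5↦3, 6↦2]  zeros at y ∈ ∅
  x = 3: [0↦4, 1↦0, 2↦5, 3↦5, 4↦0, 5↦4, 6↦3]  zeros at y ∈ {1, 4}
  x = 4: [0↦2, 1↦5, 2↦3, 3↦3, 4↦5, 5↦2, 6↦1]  zeros at y ∈ ∅
  x = 5: [0↦4, 1↦0, 2↦5, 3↦5, 4↦0, 5↦4, 6↦3]  zeros at y ∈ {1, 4}
  x = 6: [0↦3, 1↦6, 2↦4, 3↦4, 4↦6, 5↦3, 6↦2]  zeros at y ∈ ∅
Collecting zeros: affine points = {(0, 2), (0, 3), (1, 2), (1, 3), (3, 1), (3, 4), (5, 1), (5, 4)}.
Total count |C(F_7)_aff| = 8.
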